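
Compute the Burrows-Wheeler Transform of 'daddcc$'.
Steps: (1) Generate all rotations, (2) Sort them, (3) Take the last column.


Rotations (sorted):
  0: $daddcc -> last char: c
  1: addcc$d -> last char: d
  2: c$daddc -> last char: c
  3: cc$dadd -> last char: d
  4: daddcc$ -> last char: $
  5: dcc$dad -> last char: d
  6: ddcc$da -> last char: a


BWT = cdcd$da


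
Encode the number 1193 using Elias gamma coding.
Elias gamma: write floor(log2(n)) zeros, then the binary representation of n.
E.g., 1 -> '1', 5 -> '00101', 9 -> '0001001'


num_bits = floor(log2(1193)) + 1 = 11
leading_zeros = num_bits - 1 = 10
binary(1193) = 10010101001

Elias gamma(1193) = '0000000000' + '10010101001' = 000000000010010101001 (21 bits)


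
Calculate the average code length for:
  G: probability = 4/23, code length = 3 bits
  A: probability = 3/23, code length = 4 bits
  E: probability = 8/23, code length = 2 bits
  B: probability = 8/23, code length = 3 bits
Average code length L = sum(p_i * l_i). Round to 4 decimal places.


Weighted contributions p_i * l_i:
  G: (4/23) * 3 = 12/23
  A: (3/23) * 4 = 12/23
  E: (8/23) * 2 = 16/23
  B: (8/23) * 3 = 24/23
Sum = (12 + 12 + 16 + 24)/23 = 64/23

L = 64/23 = 2.7826 bits/symbol


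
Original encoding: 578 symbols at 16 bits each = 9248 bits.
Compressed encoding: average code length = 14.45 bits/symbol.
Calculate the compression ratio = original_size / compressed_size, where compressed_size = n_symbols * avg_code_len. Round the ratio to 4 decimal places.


original_size = n_symbols * orig_bits = 578 * 16 = 9248 bits
compressed_size = n_symbols * avg_code_len = 578 * 14.45 = 8352.1 bits
ratio = original_size / compressed_size = 9248 / 8352.1 = 1.1073

Compression ratio = 1.1073


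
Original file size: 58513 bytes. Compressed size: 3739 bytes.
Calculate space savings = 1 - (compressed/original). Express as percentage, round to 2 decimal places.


ratio = compressed/original = 3739/58513 = 0.0639
savings = 1 - ratio = 1 - 0.0639 = 0.9361
as a percentage: 0.9361 * 100 = 93.61%

Space savings = 1 - 3739/58513 = 93.61%


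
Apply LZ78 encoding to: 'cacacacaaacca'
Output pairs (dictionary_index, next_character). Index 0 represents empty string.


LZ78 encoding steps:
Dictionary: {0: ''}
Step 1: w='' (idx 0), next='c' -> output (0, 'c'), add 'c' as idx 1
Step 2: w='' (idx 0), next='a' -> output (0, 'a'), add 'a' as idx 2
Step 3: w='c' (idx 1), next='a' -> output (1, 'a'), add 'ca' as idx 3
Step 4: w='ca' (idx 3), next='c' -> output (3, 'c'), add 'cac' as idx 4
Step 5: w='a' (idx 2), next='a' -> output (2, 'a'), add 'aa' as idx 5
Step 6: w='a' (idx 2), next='c' -> output (2, 'c'), add 'ac' as idx 6
Step 7: w='ca' (idx 3), end of input -> output (3, '')


Encoded: [(0, 'c'), (0, 'a'), (1, 'a'), (3, 'c'), (2, 'a'), (2, 'c'), (3, '')]


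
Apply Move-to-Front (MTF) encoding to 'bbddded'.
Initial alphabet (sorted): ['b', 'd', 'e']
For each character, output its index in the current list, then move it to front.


MTF encoding:
'b': index 0 in ['b', 'd', 'e'] -> ['b', 'd', 'e']
'b': index 0 in ['b', 'd', 'e'] -> ['b', 'd', 'e']
'd': index 1 in ['b', 'd', 'e'] -> ['d', 'b', 'e']
'd': index 0 in ['d', 'b', 'e'] -> ['d', 'b', 'e']
'd': index 0 in ['d', 'b', 'e'] -> ['d', 'b', 'e']
'e': index 2 in ['d', 'b', 'e'] -> ['e', 'd', 'b']
'd': index 1 in ['e', 'd', 'b'] -> ['d', 'e', 'b']


Output: [0, 0, 1, 0, 0, 2, 1]


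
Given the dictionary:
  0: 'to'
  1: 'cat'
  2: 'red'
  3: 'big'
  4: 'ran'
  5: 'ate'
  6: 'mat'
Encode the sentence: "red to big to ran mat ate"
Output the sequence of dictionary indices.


Look up each word in the dictionary:
  'red' -> 2
  'to' -> 0
  'big' -> 3
  'to' -> 0
  'ran' -> 4
  'mat' -> 6
  'ate' -> 5

Encoded: [2, 0, 3, 0, 4, 6, 5]


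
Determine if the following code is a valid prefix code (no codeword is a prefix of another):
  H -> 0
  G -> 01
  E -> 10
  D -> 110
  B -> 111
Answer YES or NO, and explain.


Checking each pair (does one codeword prefix another?):
  H='0' vs G='01': prefix -- VIOLATION

NO -- this is NOT a valid prefix code. H (0) is a prefix of G (01).


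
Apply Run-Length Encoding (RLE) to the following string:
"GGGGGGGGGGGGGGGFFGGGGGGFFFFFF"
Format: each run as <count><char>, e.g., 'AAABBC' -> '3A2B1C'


Scanning runs left to right:
  i=0: run of 'G' x 15 -> '15G'
  i=15: run of 'F' x 2 -> '2F'
  i=17: run of 'G' x 6 -> '6G'
  i=23: run of 'F' x 6 -> '6F'

RLE = 15G2F6G6F


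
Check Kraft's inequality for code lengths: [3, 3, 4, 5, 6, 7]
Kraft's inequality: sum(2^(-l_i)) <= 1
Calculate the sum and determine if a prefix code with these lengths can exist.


Sum = 2^(-3) + 2^(-3) + 2^(-4) + 2^(-5) + 2^(-6) + 2^(-7)
    = 0.125 + 0.125 + 0.0625 + 0.03125 + 0.015625 + 0.0078125
    = 47/128 = 0.3671875
Since 0.3671875 <= 1, Kraft's inequality IS satisfied.
A prefix code with these lengths CAN exist.

Kraft sum = 0.3671875. Satisfied.


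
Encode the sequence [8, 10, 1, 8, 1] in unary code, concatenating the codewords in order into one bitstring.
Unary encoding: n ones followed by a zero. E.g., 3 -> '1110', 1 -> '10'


Encode each number as n ones followed by a terminating 0:
  8 -> 111111110 (9 bits)
  10 -> 11111111110 (11 bits)
  1 -> 10 (2 bits)
  8 -> 111111110 (9 bits)
  1 -> 10 (2 bits)
Total length = 9 + 11 + 2 + 9 + 2 = 33 bits.

Unary([8, 10, 1, 8, 1]) = 111111110111111111101011111111010 (33 bits)


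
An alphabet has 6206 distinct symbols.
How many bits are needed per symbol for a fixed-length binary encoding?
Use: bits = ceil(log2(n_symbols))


log2(6206) = 12.5994
Bracket: 2^12 = 4096 < 6206 <= 2^13 = 8192
So ceil(log2(6206)) = 13

bits = ceil(log2(6206)) = ceil(12.5994) = 13 bits


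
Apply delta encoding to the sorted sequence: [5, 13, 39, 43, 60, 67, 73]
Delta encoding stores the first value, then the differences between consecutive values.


First value: 5
Deltas:
  13 - 5 = 8
  39 - 13 = 26
  43 - 39 = 4
  60 - 43 = 17
  67 - 60 = 7
  73 - 67 = 6


Delta encoded: [5, 8, 26, 4, 17, 7, 6]


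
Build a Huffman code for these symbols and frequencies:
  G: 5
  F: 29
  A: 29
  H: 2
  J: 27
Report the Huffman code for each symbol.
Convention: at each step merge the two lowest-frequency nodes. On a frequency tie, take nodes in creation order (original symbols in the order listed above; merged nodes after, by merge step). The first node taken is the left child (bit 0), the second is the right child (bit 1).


Huffman tree construction:
Step 1: Merge H(2) + G(5) = 7
Step 2: Merge (H+G)(7) + J(27) = 34
Step 3: Merge F(29) + A(29) = 58
Step 4: Merge ((H+G)+J)(34) + (F+A)(58) = 92
Read each symbol's code off the tree from the root (left child = 0, right child = 1).

Codes:
  G: 001 (length 3)
  F: 10 (length 2)
  A: 11 (length 2)
  H: 000 (length 3)
  J: 01 (length 2)
Average code length: 191/92 = 2.0761 bits/symbol


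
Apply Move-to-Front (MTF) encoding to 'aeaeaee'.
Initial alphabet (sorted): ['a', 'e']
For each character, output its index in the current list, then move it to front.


MTF encoding:
'a': index 0 in ['a', 'e'] -> ['a', 'e']
'e': index 1 in ['a', 'e'] -> ['e', 'a']
'a': index 1 in ['e', 'a'] -> ['a', 'e']
'e': index 1 in ['a', 'e'] -> ['e', 'a']
'a': index 1 in ['e', 'a'] -> ['a', 'e']
'e': index 1 in ['a', 'e'] -> ['e', 'a']
'e': index 0 in ['e', 'a'] -> ['e', 'a']


Output: [0, 1, 1, 1, 1, 1, 0]


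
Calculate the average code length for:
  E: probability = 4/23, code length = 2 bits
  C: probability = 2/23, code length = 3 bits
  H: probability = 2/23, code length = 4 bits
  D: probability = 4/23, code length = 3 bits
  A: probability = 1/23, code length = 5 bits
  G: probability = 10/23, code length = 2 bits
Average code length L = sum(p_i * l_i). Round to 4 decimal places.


Weighted contributions p_i * l_i:
  E: (4/23) * 2 = 8/23
  C: (2/23) * 3 = 6/23
  H: (2/23) * 4 = 8/23
  D: (4/23) * 3 = 12/23
  A: (1/23) * 5 = 5/23
  G: (10/23) * 2 = 20/23
Sum = (8 + 6 + 8 + 12 + 5 + 20)/23 = 59/23

L = 59/23 = 2.5652 bits/symbol


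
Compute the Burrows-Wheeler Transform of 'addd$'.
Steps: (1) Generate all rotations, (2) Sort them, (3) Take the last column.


Rotations (sorted):
  0: $addd -> last char: d
  1: addd$ -> last char: $
  2: d$add -> last char: d
  3: dd$ad -> last char: d
  4: ddd$a -> last char: a


BWT = d$dda


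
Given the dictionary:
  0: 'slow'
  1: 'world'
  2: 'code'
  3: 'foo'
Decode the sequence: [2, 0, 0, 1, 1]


Look up each index in the dictionary:
  2 -> 'code'
  0 -> 'slow'
  0 -> 'slow'
  1 -> 'world'
  1 -> 'world'

Decoded: "code slow slow world world"


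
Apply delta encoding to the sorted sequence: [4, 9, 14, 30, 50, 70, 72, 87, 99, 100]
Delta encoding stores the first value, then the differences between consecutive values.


First value: 4
Deltas:
  9 - 4 = 5
  14 - 9 = 5
  30 - 14 = 16
  50 - 30 = 20
  70 - 50 = 20
  72 - 70 = 2
  87 - 72 = 15
  99 - 87 = 12
  100 - 99 = 1


Delta encoded: [4, 5, 5, 16, 20, 20, 2, 15, 12, 1]


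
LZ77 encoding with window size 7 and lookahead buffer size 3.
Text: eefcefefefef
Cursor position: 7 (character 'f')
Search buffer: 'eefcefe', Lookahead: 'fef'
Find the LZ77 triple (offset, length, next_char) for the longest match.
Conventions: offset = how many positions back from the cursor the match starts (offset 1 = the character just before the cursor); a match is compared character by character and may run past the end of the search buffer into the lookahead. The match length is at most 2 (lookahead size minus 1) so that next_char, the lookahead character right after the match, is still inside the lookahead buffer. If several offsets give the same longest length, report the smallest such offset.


Try each offset into the search buffer:
  offset=1 (pos 6, char 'e'): match length 0
  offset=2 (pos 5, char 'f'): match length 2
  offset=3 (pos 4, char 'e'): match length 0
  offset=4 (pos 3, char 'c'): match length 0
  offset=5 (pos 2, char 'f'): match length 1
  offset=6 (pos 1, char 'e'): match length 0
  offset=7 (pos 0, char 'e'): match length 0
Longest match has length 2 at offset 2.
next_char = character at position 7 + 2 = 9 -> 'f'

Best match: offset=2, length=2 (matching 'fe' starting at position 5)
LZ77 triple: (2, 2, 'f')


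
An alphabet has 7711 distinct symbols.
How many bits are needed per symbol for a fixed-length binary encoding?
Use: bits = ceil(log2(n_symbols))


log2(7711) = 12.9127
Bracket: 2^12 = 4096 < 7711 <= 2^13 = 8192
So ceil(log2(7711)) = 13

bits = ceil(log2(7711)) = ceil(12.9127) = 13 bits


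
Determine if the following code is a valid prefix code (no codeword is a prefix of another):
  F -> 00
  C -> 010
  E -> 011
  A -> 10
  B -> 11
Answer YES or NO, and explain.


Checking each pair (does one codeword prefix another?):
  F='00' vs C='010': no prefix
  F='00' vs E='011': no prefix
  F='00' vs A='10': no prefix
  F='00' vs B='11': no prefix
  C='010' vs F='00': no prefix
  C='010' vs E='011': no prefix
  C='010' vs A='10': no prefix
  C='010' vs B='11': no prefix
  E='011' vs F='00': no prefix
  E='011' vs C='010': no prefix
  E='011' vs A='10': no prefix
  E='011' vs B='11': no prefix
  A='10' vs F='00': no prefix
  A='10' vs C='010': no prefix
  A='10' vs E='011': no prefix
  A='10' vs B='11': no prefix
  B='11' vs F='00': no prefix
  B='11' vs C='010': no prefix
  B='11' vs E='011': no prefix
  B='11' vs A='10': no prefix
No violation found over all pairs.

YES -- this is a valid prefix code. No codeword is a prefix of any other codeword.


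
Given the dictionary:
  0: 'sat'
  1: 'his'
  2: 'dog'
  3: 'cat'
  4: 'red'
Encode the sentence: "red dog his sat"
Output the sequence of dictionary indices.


Look up each word in the dictionary:
  'red' -> 4
  'dog' -> 2
  'his' -> 1
  'sat' -> 0

Encoded: [4, 2, 1, 0]


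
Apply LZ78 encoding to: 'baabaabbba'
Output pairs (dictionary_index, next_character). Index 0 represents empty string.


LZ78 encoding steps:
Dictionary: {0: ''}
Step 1: w='' (idx 0), next='b' -> output (0, 'b'), add 'b' as idx 1
Step 2: w='' (idx 0), next='a' -> output (0, 'a'), add 'a' as idx 2
Step 3: w='a' (idx 2), next='b' -> output (2, 'b'), add 'ab' as idx 3
Step 4: w='a' (idx 2), next='a' -> output (2, 'a'), add 'aa' as idx 4
Step 5: w='b' (idx 1), next='b' -> output (1, 'b'), add 'bb' as idx 5
Step 6: w='b' (idx 1), next='a' -> output (1, 'a'), add 'ba' as idx 6


Encoded: [(0, 'b'), (0, 'a'), (2, 'b'), (2, 'a'), (1, 'b'), (1, 'a')]


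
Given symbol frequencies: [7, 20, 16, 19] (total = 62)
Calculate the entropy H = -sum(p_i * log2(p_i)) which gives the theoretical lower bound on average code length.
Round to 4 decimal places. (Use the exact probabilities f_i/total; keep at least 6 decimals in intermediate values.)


Per-symbol terms -p_i * log2(p_i) with p_i = f_i/62:
  p = 7/62 = 0.112903: log2(p) = -3.146841, -p*log2(p) = 0.355289
  p = 20/62 = 0.322581: log2(p) = -1.632268, -p*log2(p) = 0.526538
  p = 16/62 = 0.258065: log2(p) = -1.954196, -p*log2(p) = 0.504309
  p = 19/62 = 0.306452: log2(p) = -1.706269, -p*log2(p) = 0.522889
H = 0.355289 + 0.526538 + 0.504309 + 0.522889 = 1.909025

H = 1.909 bits/symbol


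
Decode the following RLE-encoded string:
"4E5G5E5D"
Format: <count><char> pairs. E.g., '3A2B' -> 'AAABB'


Expanding each <count><char> pair:
  4E -> 'EEEE'
  5G -> 'GGGGG'
  5E -> 'EEEEE'
  5D -> 'DDDDD'

Decoded = EEEEGGGGGEEEEEDDDDD


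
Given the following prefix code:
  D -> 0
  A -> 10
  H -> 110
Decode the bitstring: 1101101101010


Decoding step by step:
Bits 110 -> H
Bits 110 -> H
Bits 110 -> H
Bits 10 -> A
Bits 10 -> A


Decoded message: HHHAA


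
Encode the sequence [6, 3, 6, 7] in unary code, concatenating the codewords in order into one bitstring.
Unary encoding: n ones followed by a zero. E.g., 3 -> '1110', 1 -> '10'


Encode each number as n ones followed by a terminating 0:
  6 -> 1111110 (7 bits)
  3 -> 1110 (4 bits)
  6 -> 1111110 (7 bits)
  7 -> 11111110 (8 bits)
Total length = 7 + 4 + 7 + 8 = 26 bits.

Unary([6, 3, 6, 7]) = 11111101110111111011111110 (26 bits)


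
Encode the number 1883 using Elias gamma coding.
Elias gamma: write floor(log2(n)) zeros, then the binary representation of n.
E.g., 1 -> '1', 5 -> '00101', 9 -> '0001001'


num_bits = floor(log2(1883)) + 1 = 11
leading_zeros = num_bits - 1 = 10
binary(1883) = 11101011011

Elias gamma(1883) = '0000000000' + '11101011011' = 000000000011101011011 (21 bits)


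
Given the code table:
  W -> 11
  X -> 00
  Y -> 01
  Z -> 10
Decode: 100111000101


Decoding:
10 -> Z
01 -> Y
11 -> W
00 -> X
01 -> Y
01 -> Y


Result: ZYWXYY


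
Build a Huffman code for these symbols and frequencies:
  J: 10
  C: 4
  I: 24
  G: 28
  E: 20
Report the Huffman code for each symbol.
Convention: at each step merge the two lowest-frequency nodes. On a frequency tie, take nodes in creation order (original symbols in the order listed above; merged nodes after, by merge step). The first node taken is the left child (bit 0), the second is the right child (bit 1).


Huffman tree construction:
Step 1: Merge C(4) + J(10) = 14
Step 2: Merge (C+J)(14) + E(20) = 34
Step 3: Merge I(24) + G(28) = 52
Step 4: Merge ((C+J)+E)(34) + (I+G)(52) = 86
Read each symbol's code off the tree from the root (left child = 0, right child = 1).

Codes:
  J: 001 (length 3)
  C: 000 (length 3)
  I: 10 (length 2)
  G: 11 (length 2)
  E: 01 (length 2)
Average code length: 186/86 = 2.1628 bits/symbol


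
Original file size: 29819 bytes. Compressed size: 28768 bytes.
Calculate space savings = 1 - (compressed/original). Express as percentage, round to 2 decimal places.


ratio = compressed/original = 28768/29819 = 0.964754
savings = 1 - ratio = 1 - 0.964754 = 0.035246
as a percentage: 0.035246 * 100 = 3.52%

Space savings = 1 - 28768/29819 = 3.52%


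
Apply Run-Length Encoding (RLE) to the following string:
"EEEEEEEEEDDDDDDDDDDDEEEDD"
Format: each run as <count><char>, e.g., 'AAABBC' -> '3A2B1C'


Scanning runs left to right:
  i=0: run of 'E' x 9 -> '9E'
  i=9: run of 'D' x 11 -> '11D'
  i=20: run of 'E' x 3 -> '3E'
  i=23: run of 'D' x 2 -> '2D'

RLE = 9E11D3E2D


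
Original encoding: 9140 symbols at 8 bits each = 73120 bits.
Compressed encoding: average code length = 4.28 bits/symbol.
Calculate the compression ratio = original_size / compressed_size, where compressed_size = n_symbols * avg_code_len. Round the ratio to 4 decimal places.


original_size = n_symbols * orig_bits = 9140 * 8 = 73120 bits
compressed_size = n_symbols * avg_code_len = 9140 * 4.28 = 39119.2 bits
ratio = original_size / compressed_size = 73120 / 39119.2 = 1.8692

Compression ratio = 1.8692


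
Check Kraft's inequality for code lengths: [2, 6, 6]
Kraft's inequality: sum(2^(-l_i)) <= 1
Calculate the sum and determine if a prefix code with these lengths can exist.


Sum = 2^(-2) + 2^(-6) + 2^(-6)
    = 0.25 + 0.015625 + 0.015625
    = 18/64 = 0.28125
Since 0.28125 <= 1, Kraft's inequality IS satisfied.
A prefix code with these lengths CAN exist.

Kraft sum = 0.28125. Satisfied.


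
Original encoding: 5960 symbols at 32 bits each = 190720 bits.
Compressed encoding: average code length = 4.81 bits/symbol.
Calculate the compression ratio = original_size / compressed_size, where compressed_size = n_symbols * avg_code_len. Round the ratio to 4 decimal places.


original_size = n_symbols * orig_bits = 5960 * 32 = 190720 bits
compressed_size = n_symbols * avg_code_len = 5960 * 4.81 = 28667.6 bits
ratio = original_size / compressed_size = 190720 / 28667.6 = 6.6528

Compression ratio = 6.6528


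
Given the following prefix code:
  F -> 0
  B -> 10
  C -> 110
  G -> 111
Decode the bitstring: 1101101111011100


Decoding step by step:
Bits 110 -> C
Bits 110 -> C
Bits 111 -> G
Bits 10 -> B
Bits 111 -> G
Bits 0 -> F
Bits 0 -> F


Decoded message: CCGBGFF


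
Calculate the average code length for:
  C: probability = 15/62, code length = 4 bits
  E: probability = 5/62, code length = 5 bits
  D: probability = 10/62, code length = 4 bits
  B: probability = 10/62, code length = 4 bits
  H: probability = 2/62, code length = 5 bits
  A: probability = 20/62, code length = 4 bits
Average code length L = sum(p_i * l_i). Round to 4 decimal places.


Weighted contributions p_i * l_i:
  C: (15/62) * 4 = 60/62
  E: (5/62) * 5 = 25/62
  D: (10/62) * 4 = 40/62
  B: (10/62) * 4 = 40/62
  H: (2/62) * 5 = 10/62
  A: (20/62) * 4 = 80/62
Sum = (60 + 25 + 40 + 40 + 10 + 80)/62 = 255/62

L = 255/62 = 4.1129 bits/symbol


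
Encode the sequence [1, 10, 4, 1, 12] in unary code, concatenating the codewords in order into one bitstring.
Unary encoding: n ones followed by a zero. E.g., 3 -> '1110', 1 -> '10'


Encode each number as n ones followed by a terminating 0:
  1 -> 10 (2 bits)
  10 -> 11111111110 (11 bits)
  4 -> 11110 (5 bits)
  1 -> 10 (2 bits)
  12 -> 1111111111110 (13 bits)
Total length = 2 + 11 + 5 + 2 + 13 = 33 bits.

Unary([1, 10, 4, 1, 12]) = 101111111111011110101111111111110 (33 bits)


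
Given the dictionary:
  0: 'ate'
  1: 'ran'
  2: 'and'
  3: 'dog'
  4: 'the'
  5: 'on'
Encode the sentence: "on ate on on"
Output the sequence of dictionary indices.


Look up each word in the dictionary:
  'on' -> 5
  'ate' -> 0
  'on' -> 5
  'on' -> 5

Encoded: [5, 0, 5, 5]


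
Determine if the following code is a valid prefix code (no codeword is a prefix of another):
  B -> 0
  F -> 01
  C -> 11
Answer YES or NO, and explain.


Checking each pair (does one codeword prefix another?):
  B='0' vs F='01': prefix -- VIOLATION

NO -- this is NOT a valid prefix code. B (0) is a prefix of F (01).


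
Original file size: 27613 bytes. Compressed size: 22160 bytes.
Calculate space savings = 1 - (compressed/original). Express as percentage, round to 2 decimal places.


ratio = compressed/original = 22160/27613 = 0.802521
savings = 1 - ratio = 1 - 0.802521 = 0.197479
as a percentage: 0.197479 * 100 = 19.75%

Space savings = 1 - 22160/27613 = 19.75%


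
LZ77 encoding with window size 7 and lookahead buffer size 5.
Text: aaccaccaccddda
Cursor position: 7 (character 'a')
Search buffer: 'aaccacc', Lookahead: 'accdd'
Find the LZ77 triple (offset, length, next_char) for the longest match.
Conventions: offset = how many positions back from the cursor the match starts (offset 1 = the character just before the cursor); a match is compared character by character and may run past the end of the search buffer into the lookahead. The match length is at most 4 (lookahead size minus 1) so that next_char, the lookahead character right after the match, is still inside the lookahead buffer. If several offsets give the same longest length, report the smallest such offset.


Try each offset into the search buffer:
  offset=1 (pos 6, char 'c'): match length 0
  offset=2 (pos 5, char 'c'): match length 0
  offset=3 (pos 4, char 'a'): match length 3
  offset=4 (pos 3, char 'c'): match length 0
  offset=5 (pos 2, char 'c'): match length 0
  offset=6 (pos 1, char 'a'): match length 3
  offset=7 (pos 0, char 'a'): match length 1
Longest match has length 3, found at offsets 3, 6; take the smallest, offset 3.
next_char = character at position 7 + 3 = 10 -> 'd'

Best match: offset=3, length=3 (matching 'acc' starting at position 4)
LZ77 triple: (3, 3, 'd')


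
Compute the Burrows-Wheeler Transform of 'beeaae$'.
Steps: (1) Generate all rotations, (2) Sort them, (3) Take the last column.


Rotations (sorted):
  0: $beeaae -> last char: e
  1: aae$bee -> last char: e
  2: ae$beea -> last char: a
  3: beeaae$ -> last char: $
  4: e$beeaa -> last char: a
  5: eaae$be -> last char: e
  6: eeaae$b -> last char: b


BWT = eea$aeb


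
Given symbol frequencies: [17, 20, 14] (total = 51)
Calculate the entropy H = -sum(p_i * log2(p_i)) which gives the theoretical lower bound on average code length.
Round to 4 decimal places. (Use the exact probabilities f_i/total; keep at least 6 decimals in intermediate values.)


Per-symbol terms -p_i * log2(p_i) with p_i = f_i/51:
  p = 17/51 = 0.333333: log2(p) = -1.584963, -p*log2(p) = 0.528321
  p = 20/51 = 0.392157: log2(p) = -1.350497, -p*log2(p) = 0.529607
  p = 14/51 = 0.274510: log2(p) = -1.865070, -p*log2(p) = 0.511980
H = 0.528321 + 0.529607 + 0.511980 = 1.569908

H = 1.5699 bits/symbol


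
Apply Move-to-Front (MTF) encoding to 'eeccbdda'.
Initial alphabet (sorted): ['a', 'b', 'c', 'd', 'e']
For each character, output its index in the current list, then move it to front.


MTF encoding:
'e': index 4 in ['a', 'b', 'c', 'd', 'e'] -> ['e', 'a', 'b', 'c', 'd']
'e': index 0 in ['e', 'a', 'b', 'c', 'd'] -> ['e', 'a', 'b', 'c', 'd']
'c': index 3 in ['e', 'a', 'b', 'c', 'd'] -> ['c', 'e', 'a', 'b', 'd']
'c': index 0 in ['c', 'e', 'a', 'b', 'd'] -> ['c', 'e', 'a', 'b', 'd']
'b': index 3 in ['c', 'e', 'a', 'b', 'd'] -> ['b', 'c', 'e', 'a', 'd']
'd': index 4 in ['b', 'c', 'e', 'a', 'd'] -> ['d', 'b', 'c', 'e', 'a']
'd': index 0 in ['d', 'b', 'c', 'e', 'a'] -> ['d', 'b', 'c', 'e', 'a']
'a': index 4 in ['d', 'b', 'c', 'e', 'a'] -> ['a', 'd', 'b', 'c', 'e']


Output: [4, 0, 3, 0, 3, 4, 0, 4]


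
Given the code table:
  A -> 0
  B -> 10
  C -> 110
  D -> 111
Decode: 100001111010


Decoding:
10 -> B
0 -> A
0 -> A
0 -> A
111 -> D
10 -> B
10 -> B


Result: BAAADBB


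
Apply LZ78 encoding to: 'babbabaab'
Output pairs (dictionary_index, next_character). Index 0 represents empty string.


LZ78 encoding steps:
Dictionary: {0: ''}
Step 1: w='' (idx 0), next='b' -> output (0, 'b'), add 'b' as idx 1
Step 2: w='' (idx 0), next='a' -> output (0, 'a'), add 'a' as idx 2
Step 3: w='b' (idx 1), next='b' -> output (1, 'b'), add 'bb' as idx 3
Step 4: w='a' (idx 2), next='b' -> output (2, 'b'), add 'ab' as idx 4
Step 5: w='a' (idx 2), next='a' -> output (2, 'a'), add 'aa' as idx 5
Step 6: w='b' (idx 1), end of input -> output (1, '')


Encoded: [(0, 'b'), (0, 'a'), (1, 'b'), (2, 'b'), (2, 'a'), (1, '')]


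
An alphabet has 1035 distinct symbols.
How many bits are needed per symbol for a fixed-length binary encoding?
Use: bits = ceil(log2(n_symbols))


log2(1035) = 10.0154
Bracket: 2^10 = 1024 < 1035 <= 2^11 = 2048
So ceil(log2(1035)) = 11

bits = ceil(log2(1035)) = ceil(10.0154) = 11 bits


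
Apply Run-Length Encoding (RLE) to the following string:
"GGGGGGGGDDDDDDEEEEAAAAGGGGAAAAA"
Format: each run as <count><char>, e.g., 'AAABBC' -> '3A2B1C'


Scanning runs left to right:
  i=0: run of 'G' x 8 -> '8G'
  i=8: run of 'D' x 6 -> '6D'
  i=14: run of 'E' x 4 -> '4E'
  i=18: run of 'A' x 4 -> '4A'
  i=22: run of 'G' x 4 -> '4G'
  i=26: run of 'A' x 5 -> '5A'

RLE = 8G6D4E4A4G5A


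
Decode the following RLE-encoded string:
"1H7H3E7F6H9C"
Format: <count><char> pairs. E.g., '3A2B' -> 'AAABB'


Expanding each <count><char> pair:
  1H -> 'H'
  7H -> 'HHHHHHH'
  3E -> 'EEE'
  7F -> 'FFFFFFF'
  6H -> 'HHHHHH'
  9C -> 'CCCCCCCCC'

Decoded = HHHHHHHHEEEFFFFFFFHHHHHHCCCCCCCCC


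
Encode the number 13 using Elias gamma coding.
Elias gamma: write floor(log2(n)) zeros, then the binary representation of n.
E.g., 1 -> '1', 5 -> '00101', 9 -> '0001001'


num_bits = floor(log2(13)) + 1 = 4
leading_zeros = num_bits - 1 = 3
binary(13) = 1101

Elias gamma(13) = '000' + '1101' = 0001101 (7 bits)


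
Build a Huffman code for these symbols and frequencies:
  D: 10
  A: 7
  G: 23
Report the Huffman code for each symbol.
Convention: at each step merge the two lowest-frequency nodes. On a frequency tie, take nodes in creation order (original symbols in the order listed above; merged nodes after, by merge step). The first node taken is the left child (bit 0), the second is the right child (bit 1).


Huffman tree construction:
Step 1: Merge A(7) + D(10) = 17
Step 2: Merge (A+D)(17) + G(23) = 40
Read each symbol's code off the tree from the root (left child = 0, right child = 1).

Codes:
  D: 01 (length 2)
  A: 00 (length 2)
  G: 1 (length 1)
Average code length: 57/40 = 1.4250 bits/symbol


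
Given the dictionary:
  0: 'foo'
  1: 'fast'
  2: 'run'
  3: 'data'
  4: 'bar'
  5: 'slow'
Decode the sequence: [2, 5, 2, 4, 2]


Look up each index in the dictionary:
  2 -> 'run'
  5 -> 'slow'
  2 -> 'run'
  4 -> 'bar'
  2 -> 'run'

Decoded: "run slow run bar run"


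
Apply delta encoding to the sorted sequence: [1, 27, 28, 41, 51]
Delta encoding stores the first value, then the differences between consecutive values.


First value: 1
Deltas:
  27 - 1 = 26
  28 - 27 = 1
  41 - 28 = 13
  51 - 41 = 10


Delta encoded: [1, 26, 1, 13, 10]


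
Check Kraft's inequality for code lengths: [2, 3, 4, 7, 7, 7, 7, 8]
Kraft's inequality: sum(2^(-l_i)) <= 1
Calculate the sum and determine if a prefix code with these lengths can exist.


Sum = 2^(-2) + 2^(-3) + 2^(-4) + 2^(-7) + 2^(-7) + 2^(-7) + 2^(-7) + 2^(-8)
    = 0.25 + 0.125 + 0.0625 + 0.0078125 + 0.0078125 + 0.0078125 + 0.0078125 + 0.00390625
    = 121/256 = 0.47265625
Since 0.47265625 <= 1, Kraft's inequality IS satisfied.
A prefix code with these lengths CAN exist.

Kraft sum = 0.47265625. Satisfied.


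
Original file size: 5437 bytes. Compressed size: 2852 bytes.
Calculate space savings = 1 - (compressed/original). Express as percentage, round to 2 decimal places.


ratio = compressed/original = 2852/5437 = 0.524554
savings = 1 - ratio = 1 - 0.524554 = 0.475446
as a percentage: 0.475446 * 100 = 47.54%

Space savings = 1 - 2852/5437 = 47.54%


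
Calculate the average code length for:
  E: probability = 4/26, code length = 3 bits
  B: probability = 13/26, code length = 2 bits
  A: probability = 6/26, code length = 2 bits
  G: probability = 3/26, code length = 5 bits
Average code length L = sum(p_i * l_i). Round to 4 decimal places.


Weighted contributions p_i * l_i:
  E: (4/26) * 3 = 12/26
  B: (13/26) * 2 = 26/26
  A: (6/26) * 2 = 12/26
  G: (3/26) * 5 = 15/26
Sum = (12 + 26 + 12 + 15)/26 = 65/26

L = 65/26 = 2.5000 bits/symbol


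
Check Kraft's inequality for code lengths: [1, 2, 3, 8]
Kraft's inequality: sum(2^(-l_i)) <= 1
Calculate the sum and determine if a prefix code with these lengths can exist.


Sum = 2^(-1) + 2^(-2) + 2^(-3) + 2^(-8)
    = 0.5 + 0.25 + 0.125 + 0.00390625
    = 225/256 = 0.87890625
Since 0.87890625 <= 1, Kraft's inequality IS satisfied.
A prefix code with these lengths CAN exist.

Kraft sum = 0.87890625. Satisfied.


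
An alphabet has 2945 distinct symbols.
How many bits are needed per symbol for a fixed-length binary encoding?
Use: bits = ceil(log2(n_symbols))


log2(2945) = 11.5241
Bracket: 2^11 = 2048 < 2945 <= 2^12 = 4096
So ceil(log2(2945)) = 12

bits = ceil(log2(2945)) = ceil(11.5241) = 12 bits


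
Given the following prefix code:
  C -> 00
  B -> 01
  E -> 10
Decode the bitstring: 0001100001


Decoding step by step:
Bits 00 -> C
Bits 01 -> B
Bits 10 -> E
Bits 00 -> C
Bits 01 -> B


Decoded message: CBECB


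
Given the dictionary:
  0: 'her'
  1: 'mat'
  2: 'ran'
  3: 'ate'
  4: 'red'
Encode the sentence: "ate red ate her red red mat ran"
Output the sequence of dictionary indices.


Look up each word in the dictionary:
  'ate' -> 3
  'red' -> 4
  'ate' -> 3
  'her' -> 0
  'red' -> 4
  'red' -> 4
  'mat' -> 1
  'ran' -> 2

Encoded: [3, 4, 3, 0, 4, 4, 1, 2]


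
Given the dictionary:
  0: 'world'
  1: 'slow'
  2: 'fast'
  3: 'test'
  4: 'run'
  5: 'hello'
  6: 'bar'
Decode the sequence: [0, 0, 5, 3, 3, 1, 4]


Look up each index in the dictionary:
  0 -> 'world'
  0 -> 'world'
  5 -> 'hello'
  3 -> 'test'
  3 -> 'test'
  1 -> 'slow'
  4 -> 'run'

Decoded: "world world hello test test slow run"


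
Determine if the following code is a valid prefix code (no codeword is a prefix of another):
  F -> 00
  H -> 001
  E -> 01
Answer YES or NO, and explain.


Checking each pair (does one codeword prefix another?):
  F='00' vs H='001': prefix -- VIOLATION

NO -- this is NOT a valid prefix code. F (00) is a prefix of H (001).


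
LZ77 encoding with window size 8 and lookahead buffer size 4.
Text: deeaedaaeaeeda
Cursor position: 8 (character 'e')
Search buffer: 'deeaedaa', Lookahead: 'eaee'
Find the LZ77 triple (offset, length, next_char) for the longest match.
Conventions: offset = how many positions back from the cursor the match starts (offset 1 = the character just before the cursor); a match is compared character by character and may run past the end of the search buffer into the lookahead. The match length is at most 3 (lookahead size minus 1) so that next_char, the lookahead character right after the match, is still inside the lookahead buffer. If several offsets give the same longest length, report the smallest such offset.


Try each offset into the search buffer:
  offset=1 (pos 7, char 'a'): match length 0
  offset=2 (pos 6, char 'a'): match length 0
  offset=3 (pos 5, char 'd'): match length 0
  offset=4 (pos 4, char 'e'): match length 1
  offset=5 (pos 3, char 'a'): match length 0
  offset=6 (pos 2, char 'e'): match length 3
  offset=7 (pos 1, char 'e'): match length 1
  offset=8 (pos 0, char 'd'): match length 0
Longest match has length 3 at offset 6.
next_char = character at position 8 + 3 = 11 -> 'e'

Best match: offset=6, length=3 (matching 'eae' starting at position 2)
LZ77 triple: (6, 3, 'e')


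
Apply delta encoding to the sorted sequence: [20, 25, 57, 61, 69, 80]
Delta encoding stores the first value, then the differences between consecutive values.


First value: 20
Deltas:
  25 - 20 = 5
  57 - 25 = 32
  61 - 57 = 4
  69 - 61 = 8
  80 - 69 = 11


Delta encoded: [20, 5, 32, 4, 8, 11]


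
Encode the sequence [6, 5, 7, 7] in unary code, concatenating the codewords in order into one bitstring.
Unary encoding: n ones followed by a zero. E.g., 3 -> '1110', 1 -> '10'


Encode each number as n ones followed by a terminating 0:
  6 -> 1111110 (7 bits)
  5 -> 111110 (6 bits)
  7 -> 11111110 (8 bits)
  7 -> 11111110 (8 bits)
Total length = 7 + 6 + 8 + 8 = 29 bits.

Unary([6, 5, 7, 7]) = 11111101111101111111011111110 (29 bits)


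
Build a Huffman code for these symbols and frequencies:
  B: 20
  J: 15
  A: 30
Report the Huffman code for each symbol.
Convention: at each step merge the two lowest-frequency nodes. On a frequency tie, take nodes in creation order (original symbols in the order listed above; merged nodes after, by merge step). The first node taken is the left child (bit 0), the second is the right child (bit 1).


Huffman tree construction:
Step 1: Merge J(15) + B(20) = 35
Step 2: Merge A(30) + (J+B)(35) = 65
Read each symbol's code off the tree from the root (left child = 0, right child = 1).

Codes:
  B: 11 (length 2)
  J: 10 (length 2)
  A: 0 (length 1)
Average code length: 100/65 = 1.5385 bits/symbol


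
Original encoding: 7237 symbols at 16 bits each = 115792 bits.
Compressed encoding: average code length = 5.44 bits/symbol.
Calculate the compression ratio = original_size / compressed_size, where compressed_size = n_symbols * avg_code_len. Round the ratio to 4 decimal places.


original_size = n_symbols * orig_bits = 7237 * 16 = 115792 bits
compressed_size = n_symbols * avg_code_len = 7237 * 5.44 = 39369.28 bits
ratio = original_size / compressed_size = 115792 / 39369.28 = 2.9412

Compression ratio = 2.9412


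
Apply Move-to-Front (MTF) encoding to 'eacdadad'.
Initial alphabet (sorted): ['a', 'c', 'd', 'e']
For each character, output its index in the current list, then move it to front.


MTF encoding:
'e': index 3 in ['a', 'c', 'd', 'e'] -> ['e', 'a', 'c', 'd']
'a': index 1 in ['e', 'a', 'c', 'd'] -> ['a', 'e', 'c', 'd']
'c': index 2 in ['a', 'e', 'c', 'd'] -> ['c', 'a', 'e', 'd']
'd': index 3 in ['c', 'a', 'e', 'd'] -> ['d', 'c', 'a', 'e']
'a': index 2 in ['d', 'c', 'a', 'e'] -> ['a', 'd', 'c', 'e']
'd': index 1 in ['a', 'd', 'c', 'e'] -> ['d', 'a', 'c', 'e']
'a': index 1 in ['d', 'a', 'c', 'e'] -> ['a', 'd', 'c', 'e']
'd': index 1 in ['a', 'd', 'c', 'e'] -> ['d', 'a', 'c', 'e']


Output: [3, 1, 2, 3, 2, 1, 1, 1]


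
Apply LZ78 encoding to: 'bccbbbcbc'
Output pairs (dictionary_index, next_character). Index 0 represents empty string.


LZ78 encoding steps:
Dictionary: {0: ''}
Step 1: w='' (idx 0), next='b' -> output (0, 'b'), add 'b' as idx 1
Step 2: w='' (idx 0), next='c' -> output (0, 'c'), add 'c' as idx 2
Step 3: w='c' (idx 2), next='b' -> output (2, 'b'), add 'cb' as idx 3
Step 4: w='b' (idx 1), next='b' -> output (1, 'b'), add 'bb' as idx 4
Step 5: w='cb' (idx 3), next='c' -> output (3, 'c'), add 'cbc' as idx 5


Encoded: [(0, 'b'), (0, 'c'), (2, 'b'), (1, 'b'), (3, 'c')]


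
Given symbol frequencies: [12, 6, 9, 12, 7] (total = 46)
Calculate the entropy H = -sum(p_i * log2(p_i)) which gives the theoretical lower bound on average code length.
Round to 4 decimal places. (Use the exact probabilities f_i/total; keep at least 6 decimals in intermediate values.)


Per-symbol terms -p_i * log2(p_i) with p_i = f_i/46:
  p = 12/46 = 0.260870: log2(p) = -1.938599, -p*log2(p) = 0.505722
  p = 6/46 = 0.130435: log2(p) = -2.938599, -p*log2(p) = 0.383296
  p = 9/46 = 0.195652: log2(p) = -2.353637, -p*log2(p) = 0.460494
  p = 12/46 = 0.260870: log2(p) = -1.938599, -p*log2(p) = 0.505722
  p = 7/46 = 0.152174: log2(p) = -2.716207, -p*log2(p) = 0.413336
H = 0.505722 + 0.383296 + 0.460494 + 0.505722 + 0.413336 = 2.268570

H = 2.2686 bits/symbol


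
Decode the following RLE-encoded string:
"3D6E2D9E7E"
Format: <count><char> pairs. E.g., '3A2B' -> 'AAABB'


Expanding each <count><char> pair:
  3D -> 'DDD'
  6E -> 'EEEEEE'
  2D -> 'DD'
  9E -> 'EEEEEEEEE'
  7E -> 'EEEEEEE'

Decoded = DDDEEEEEEDDEEEEEEEEEEEEEEEE


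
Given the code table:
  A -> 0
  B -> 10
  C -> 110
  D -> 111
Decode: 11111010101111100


Decoding:
111 -> D
110 -> C
10 -> B
10 -> B
111 -> D
110 -> C
0 -> A


Result: DCBBDCA


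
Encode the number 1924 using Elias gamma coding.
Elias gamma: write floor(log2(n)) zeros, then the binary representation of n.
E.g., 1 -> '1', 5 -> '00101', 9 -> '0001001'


num_bits = floor(log2(1924)) + 1 = 11
leading_zeros = num_bits - 1 = 10
binary(1924) = 11110000100

Elias gamma(1924) = '0000000000' + '11110000100' = 000000000011110000100 (21 bits)


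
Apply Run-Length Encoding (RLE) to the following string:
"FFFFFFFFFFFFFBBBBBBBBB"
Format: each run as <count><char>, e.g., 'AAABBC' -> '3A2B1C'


Scanning runs left to right:
  i=0: run of 'F' x 13 -> '13F'
  i=13: run of 'B' x 9 -> '9B'

RLE = 13F9B


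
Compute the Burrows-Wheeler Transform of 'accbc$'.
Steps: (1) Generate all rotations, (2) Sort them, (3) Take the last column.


Rotations (sorted):
  0: $accbc -> last char: c
  1: accbc$ -> last char: $
  2: bc$acc -> last char: c
  3: c$accb -> last char: b
  4: cbc$ac -> last char: c
  5: ccbc$a -> last char: a


BWT = c$cbca


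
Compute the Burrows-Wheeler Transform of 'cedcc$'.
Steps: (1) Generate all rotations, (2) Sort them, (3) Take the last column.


Rotations (sorted):
  0: $cedcc -> last char: c
  1: c$cedc -> last char: c
  2: cc$ced -> last char: d
  3: cedcc$ -> last char: $
  4: dcc$ce -> last char: e
  5: edcc$c -> last char: c


BWT = ccd$ec


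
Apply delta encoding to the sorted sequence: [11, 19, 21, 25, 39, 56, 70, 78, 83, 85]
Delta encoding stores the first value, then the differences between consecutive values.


First value: 11
Deltas:
  19 - 11 = 8
  21 - 19 = 2
  25 - 21 = 4
  39 - 25 = 14
  56 - 39 = 17
  70 - 56 = 14
  78 - 70 = 8
  83 - 78 = 5
  85 - 83 = 2


Delta encoded: [11, 8, 2, 4, 14, 17, 14, 8, 5, 2]


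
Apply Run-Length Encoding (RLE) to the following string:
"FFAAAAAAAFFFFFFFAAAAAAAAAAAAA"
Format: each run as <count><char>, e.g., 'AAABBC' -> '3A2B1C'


Scanning runs left to right:
  i=0: run of 'F' x 2 -> '2F'
  i=2: run of 'A' x 7 -> '7A'
  i=9: run of 'F' x 7 -> '7F'
  i=16: run of 'A' x 13 -> '13A'

RLE = 2F7A7F13A


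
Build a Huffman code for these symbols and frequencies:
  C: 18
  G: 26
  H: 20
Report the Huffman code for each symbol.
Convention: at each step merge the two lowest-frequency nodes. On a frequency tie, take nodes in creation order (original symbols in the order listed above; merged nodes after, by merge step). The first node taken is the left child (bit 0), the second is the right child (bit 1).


Huffman tree construction:
Step 1: Merge C(18) + H(20) = 38
Step 2: Merge G(26) + (C+H)(38) = 64
Read each symbol's code off the tree from the root (left child = 0, right child = 1).

Codes:
  C: 10 (length 2)
  G: 0 (length 1)
  H: 11 (length 2)
Average code length: 102/64 = 1.5938 bits/symbol


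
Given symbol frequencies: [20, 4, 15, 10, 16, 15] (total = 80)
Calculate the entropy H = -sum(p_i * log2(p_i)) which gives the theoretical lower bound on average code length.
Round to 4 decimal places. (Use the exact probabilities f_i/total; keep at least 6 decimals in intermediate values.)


Per-symbol terms -p_i * log2(p_i) with p_i = f_i/80:
  p = 20/80 = 0.250000: log2(p) = -2.000000, -p*log2(p) = 0.500000
  p = 4/80 = 0.050000: log2(p) = -4.321928, -p*log2(p) = 0.216096
  p = 15/80 = 0.187500: log2(p) = -2.415037, -p*log2(p) = 0.452820
  p = 10/80 = 0.125000: log2(p) = -3.000000, -p*log2(p) = 0.375000
  p = 16/80 = 0.200000: log2(p) = -2.321928, -p*log2(p) = 0.464386
  p = 15/80 = 0.187500: log2(p) = -2.415037, -p*log2(p) = 0.452820
H = 0.500000 + 0.216096 + 0.452820 + 0.375000 + 0.464386 + 0.452820 = 2.461122

H = 2.4611 bits/symbol


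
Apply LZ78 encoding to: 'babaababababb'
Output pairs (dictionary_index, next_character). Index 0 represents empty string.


LZ78 encoding steps:
Dictionary: {0: ''}
Step 1: w='' (idx 0), next='b' -> output (0, 'b'), add 'b' as idx 1
Step 2: w='' (idx 0), next='a' -> output (0, 'a'), add 'a' as idx 2
Step 3: w='b' (idx 1), next='a' -> output (1, 'a'), add 'ba' as idx 3
Step 4: w='a' (idx 2), next='b' -> output (2, 'b'), add 'ab' as idx 4
Step 5: w='ab' (idx 4), next='a' -> output (4, 'a'), add 'aba' as idx 5
Step 6: w='ba' (idx 3), next='b' -> output (3, 'b'), add 'bab' as idx 6
Step 7: w='b' (idx 1), end of input -> output (1, '')


Encoded: [(0, 'b'), (0, 'a'), (1, 'a'), (2, 'b'), (4, 'a'), (3, 'b'), (1, '')]


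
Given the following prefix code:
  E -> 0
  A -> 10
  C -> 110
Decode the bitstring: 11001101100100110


Decoding step by step:
Bits 110 -> C
Bits 0 -> E
Bits 110 -> C
Bits 110 -> C
Bits 0 -> E
Bits 10 -> A
Bits 0 -> E
Bits 110 -> C


Decoded message: CECCEAEC
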